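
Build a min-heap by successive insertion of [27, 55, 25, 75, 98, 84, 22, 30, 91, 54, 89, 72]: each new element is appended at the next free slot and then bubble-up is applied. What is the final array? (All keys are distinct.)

[22, 30, 25, 55, 54, 72, 27, 75, 91, 98, 89, 84]

Insert 27:
  append 27 at index 0 → [27] (no swap needed)
Insert 55:
  append 55 at index 1 → [27, 55] (no swap needed)
Insert 25:
  append 25 at index 2 → [27, 55, 25]
  25 < parent 27 at index 0, swap → [25, 55, 27]
Insert 75:
  append 75 at index 3 → [25, 55, 27, 75] (no swap needed)
Insert 98:
  append 98 at index 4 → [25, 55, 27, 75, 98] (no swap needed)
Insert 84:
  append 84 at index 5 → [25, 55, 27, 75, 98, 84] (no swap needed)
Insert 22:
  append 22 at index 6 → [25, 55, 27, 75, 98, 84, 22]
  22 < parent 27 at index 2, swap → [25, 55, 22, 75, 98, 84, 27]
  22 < parent 25 at index 0, swap → [22, 55, 25, 75, 98, 84, 27]
Insert 30:
  append 30 at index 7 → [22, 55, 25, 75, 98, 84, 27, 30]
  30 < parent 75 at index 3, swap → [22, 55, 25, 30, 98, 84, 27, 75]
  30 < parent 55 at index 1, swap → [22, 30, 25, 55, 98, 84, 27, 75]
Insert 91:
  append 91 at index 8 → [22, 30, 25, 55, 98, 84, 27, 75, 91] (no swap needed)
Insert 54:
  append 54 at index 9 → [22, 30, 25, 55, 98, 84, 27, 75, 91, 54]
  54 < parent 98 at index 4, swap → [22, 30, 25, 55, 54, 84, 27, 75, 91, 98]
Insert 89:
  append 89 at index 10 → [22, 30, 25, 55, 54, 84, 27, 75, 91, 98, 89] (no swap needed)
Insert 72:
  append 72 at index 11 → [22, 30, 25, 55, 54, 84, 27, 75, 91, 98, 89, 72]
  72 < parent 84 at index 5, swap → [22, 30, 25, 55, 54, 72, 27, 75, 91, 98, 89, 84]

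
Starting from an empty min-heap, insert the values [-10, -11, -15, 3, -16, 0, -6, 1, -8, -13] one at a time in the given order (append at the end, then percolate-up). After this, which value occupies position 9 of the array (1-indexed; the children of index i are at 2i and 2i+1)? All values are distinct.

1

Insert -10:
  append -10 at index 1 → [-10] (no swap needed)
Insert -11:
  append -11 at index 2 → [-10, -11]
  -11 < parent -10 at index 1, swap → [-11, -10]
Insert -15:
  append -15 at index 3 → [-11, -10, -15]
  -15 < parent -11 at index 1, swap → [-15, -10, -11]
Insert 3:
  append 3 at index 4 → [-15, -10, -11, 3] (no swap needed)
Insert -16:
  append -16 at index 5 → [-15, -10, -11, 3, -16]
  -16 < parent -10 at index 2, swap → [-15, -16, -11, 3, -10]
  -16 < parent -15 at index 1, swap → [-16, -15, -11, 3, -10]
Insert 0:
  append 0 at index 6 → [-16, -15, -11, 3, -10, 0] (no swap needed)
Insert -6:
  append -6 at index 7 → [-16, -15, -11, 3, -10, 0, -6] (no swap needed)
Insert 1:
  append 1 at index 8 → [-16, -15, -11, 3, -10, 0, -6, 1]
  1 < parent 3 at index 4, swap → [-16, -15, -11, 1, -10, 0, -6, 3]
Insert -8:
  append -8 at index 9 → [-16, -15, -11, 1, -10, 0, -6, 3, -8]
  -8 < parent 1 at index 4, swap → [-16, -15, -11, -8, -10, 0, -6, 3, 1]
Insert -13:
  append -13 at index 10 → [-16, -15, -11, -8, -10, 0, -6, 3, 1, -13]
  -13 < parent -10 at index 5, swap → [-16, -15, -11, -8, -13, 0, -6, 3, 1, -10]
resulting array: [-16, -15, -11, -8, -13, 0, -6, 3, 1, -10]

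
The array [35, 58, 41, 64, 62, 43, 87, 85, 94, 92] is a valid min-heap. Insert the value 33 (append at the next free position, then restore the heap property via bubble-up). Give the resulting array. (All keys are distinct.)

append 33 at index 10 → [35, 58, 41, 64, 62, 43, 87, 85, 94, 92, 33]
33 < parent 62 at index 4, swap → [35, 58, 41, 64, 33, 43, 87, 85, 94, 92, 62]
33 < parent 58 at index 1, swap → [35, 33, 41, 64, 58, 43, 87, 85, 94, 92, 62]
33 < parent 35 at index 0, swap → [33, 35, 41, 64, 58, 43, 87, 85, 94, 92, 62]

[33, 35, 41, 64, 58, 43, 87, 85, 94, 92, 62]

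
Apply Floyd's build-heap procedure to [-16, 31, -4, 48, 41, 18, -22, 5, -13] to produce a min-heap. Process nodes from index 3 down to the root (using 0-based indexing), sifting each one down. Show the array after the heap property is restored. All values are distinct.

sift down from index 3:
  48 vs smaller child -13 at index 8, swap → [-16, 31, -4, -13, 41, 18, -22, 5, 48]
sift down from index 2:
  -4 vs smaller child -22 at index 6, swap → [-16, 31, -22, -13, 41, 18, -4, 5, 48]
sift down from index 1:
  31 vs smaller child -13 at index 3, swap → [-16, -13, -22, 31, 41, 18, -4, 5, 48]
  31 vs smaller child 5 at index 7, swap → [-16, -13, -22, 5, 41, 18, -4, 31, 48]
sift down from index 0:
  -16 vs smaller child -22 at index 2, swap → [-22, -13, -16, 5, 41, 18, -4, 31, 48]

[-22, -13, -16, 5, 41, 18, -4, 31, 48]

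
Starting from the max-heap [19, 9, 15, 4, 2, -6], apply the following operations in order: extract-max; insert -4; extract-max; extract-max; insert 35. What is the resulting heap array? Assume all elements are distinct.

extract-max → returns 19:
  remove root 19; move last element -6 to root → [-6, 9, 15, 4, 2]
  -6 vs larger child 15 at index 2, swap → [15, 9, -6, 4, 2]
insert -4:
  append -4 at index 5 → [15, 9, -6, 4, 2, -4]
  -4 > parent -6 at index 2, swap → [15, 9, -4, 4, 2, -6]
extract-max → returns 15:
  remove root 15; move last element -6 to root → [-6, 9, -4, 4, 2]
  -6 vs larger child 9 at index 1, swap → [9, -6, -4, 4, 2]
  -6 vs larger child 4 at index 3, swap → [9, 4, -4, -6, 2]
extract-max → returns 9:
  remove root 9; move last element 2 to root → [2, 4, -4, -6]
  2 vs larger child 4 at index 1, swap → [4, 2, -4, -6]
insert 35:
  append 35 at index 4 → [4, 2, -4, -6, 35]
  35 > parent 2 at index 1, swap → [4, 35, -4, -6, 2]
  35 > parent 4 at index 0, swap → [35, 4, -4, -6, 2]

[35, 4, -4, -6, 2]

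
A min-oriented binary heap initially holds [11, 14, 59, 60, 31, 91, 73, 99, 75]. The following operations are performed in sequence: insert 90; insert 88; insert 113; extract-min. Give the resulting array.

[14, 31, 59, 60, 88, 91, 73, 99, 75, 90, 113]

insert 90:
  append 90 at index 9 → [11, 14, 59, 60, 31, 91, 73, 99, 75, 90] (no swap needed)
insert 88:
  append 88 at index 10 → [11, 14, 59, 60, 31, 91, 73, 99, 75, 90, 88] (no swap needed)
insert 113:
  append 113 at index 11 → [11, 14, 59, 60, 31, 91, 73, 99, 75, 90, 88, 113] (no swap needed)
extract-min → returns 11:
  remove root 11; move last element 113 to root → [113, 14, 59, 60, 31, 91, 73, 99, 75, 90, 88]
  113 vs smaller child 14 at index 1, swap → [14, 113, 59, 60, 31, 91, 73, 99, 75, 90, 88]
  113 vs smaller child 31 at index 4, swap → [14, 31, 59, 60, 113, 91, 73, 99, 75, 90, 88]
  113 vs smaller child 88 at index 10, swap → [14, 31, 59, 60, 88, 91, 73, 99, 75, 90, 113]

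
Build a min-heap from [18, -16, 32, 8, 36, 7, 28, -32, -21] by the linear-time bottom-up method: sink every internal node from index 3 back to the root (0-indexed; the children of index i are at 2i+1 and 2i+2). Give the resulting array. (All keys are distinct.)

sift down from index 3:
  8 vs smaller child -32 at index 7, swap → [18, -16, 32, -32, 36, 7, 28, 8, -21]
sift down from index 2:
  32 vs smaller child 7 at index 5, swap → [18, -16, 7, -32, 36, 32, 28, 8, -21]
sift down from index 1:
  -16 vs smaller child -32 at index 3, swap → [18, -32, 7, -16, 36, 32, 28, 8, -21]
  -16 vs smaller child -21 at index 8, swap → [18, -32, 7, -21, 36, 32, 28, 8, -16]
sift down from index 0:
  18 vs smaller child -32 at index 1, swap → [-32, 18, 7, -21, 36, 32, 28, 8, -16]
  18 vs smaller child -21 at index 3, swap → [-32, -21, 7, 18, 36, 32, 28, 8, -16]
  18 vs smaller child -16 at index 8, swap → [-32, -21, 7, -16, 36, 32, 28, 8, 18]

[-32, -21, 7, -16, 36, 32, 28, 8, 18]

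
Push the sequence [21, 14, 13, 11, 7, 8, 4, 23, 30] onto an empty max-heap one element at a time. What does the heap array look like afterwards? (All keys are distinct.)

Insert 21:
  append 21 at index 0 → [21] (no swap needed)
Insert 14:
  append 14 at index 1 → [21, 14] (no swap needed)
Insert 13:
  append 13 at index 2 → [21, 14, 13] (no swap needed)
Insert 11:
  append 11 at index 3 → [21, 14, 13, 11] (no swap needed)
Insert 7:
  append 7 at index 4 → [21, 14, 13, 11, 7] (no swap needed)
Insert 8:
  append 8 at index 5 → [21, 14, 13, 11, 7, 8] (no swap needed)
Insert 4:
  append 4 at index 6 → [21, 14, 13, 11, 7, 8, 4] (no swap needed)
Insert 23:
  append 23 at index 7 → [21, 14, 13, 11, 7, 8, 4, 23]
  23 > parent 11 at index 3, swap → [21, 14, 13, 23, 7, 8, 4, 11]
  23 > parent 14 at index 1, swap → [21, 23, 13, 14, 7, 8, 4, 11]
  23 > parent 21 at index 0, swap → [23, 21, 13, 14, 7, 8, 4, 11]
Insert 30:
  append 30 at index 8 → [23, 21, 13, 14, 7, 8, 4, 11, 30]
  30 > parent 14 at index 3, swap → [23, 21, 13, 30, 7, 8, 4, 11, 14]
  30 > parent 21 at index 1, swap → [23, 30, 13, 21, 7, 8, 4, 11, 14]
  30 > parent 23 at index 0, swap → [30, 23, 13, 21, 7, 8, 4, 11, 14]

[30, 23, 13, 21, 7, 8, 4, 11, 14]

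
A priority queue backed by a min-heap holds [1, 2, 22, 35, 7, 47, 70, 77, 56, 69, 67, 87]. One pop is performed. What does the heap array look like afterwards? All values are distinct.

remove root 1; move last element 87 to root → [87, 2, 22, 35, 7, 47, 70, 77, 56, 69, 67]
87 vs smaller child 2 at index 1, swap → [2, 87, 22, 35, 7, 47, 70, 77, 56, 69, 67]
87 vs smaller child 7 at index 4, swap → [2, 7, 22, 35, 87, 47, 70, 77, 56, 69, 67]
87 vs smaller child 67 at index 10, swap → [2, 7, 22, 35, 67, 47, 70, 77, 56, 69, 87]

[2, 7, 22, 35, 67, 47, 70, 77, 56, 69, 87]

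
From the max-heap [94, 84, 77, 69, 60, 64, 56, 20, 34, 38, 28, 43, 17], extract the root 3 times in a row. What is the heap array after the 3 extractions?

extract-max #1 returns 94:
  remove root 94; move last element 17 to root → [17, 84, 77, 69, 60, 64, 56, 20, 34, 38, 28, 43]
  17 vs larger child 84 at index 1, swap → [84, 17, 77, 69, 60, 64, 56, 20, 34, 38, 28, 43]
  17 vs larger child 69 at index 3, swap → [84, 69, 77, 17, 60, 64, 56, 20, 34, 38, 28, 43]
  17 vs larger child 34 at index 8, swap → [84, 69, 77, 34, 60, 64, 56, 20, 17, 38, 28, 43]
extract-max #2 returns 84:
  remove root 84; move last element 43 to root → [43, 69, 77, 34, 60, 64, 56, 20, 17, 38, 28]
  43 vs larger child 77 at index 2, swap → [77, 69, 43, 34, 60, 64, 56, 20, 17, 38, 28]
  43 vs larger child 64 at index 5, swap → [77, 69, 64, 34, 60, 43, 56, 20, 17, 38, 28]
extract-max #3 returns 77:
  remove root 77; move last element 28 to root → [28, 69, 64, 34, 60, 43, 56, 20, 17, 38]
  28 vs larger child 69 at index 1, swap → [69, 28, 64, 34, 60, 43, 56, 20, 17, 38]
  28 vs larger child 60 at index 4, swap → [69, 60, 64, 34, 28, 43, 56, 20, 17, 38]
  28 vs only child 38 at index 9, swap → [69, 60, 64, 34, 38, 43, 56, 20, 17, 28]

[69, 60, 64, 34, 38, 43, 56, 20, 17, 28]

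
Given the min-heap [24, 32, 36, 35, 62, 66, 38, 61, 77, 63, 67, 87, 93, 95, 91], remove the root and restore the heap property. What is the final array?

[32, 35, 36, 61, 62, 66, 38, 91, 77, 63, 67, 87, 93, 95]

remove root 24; move last element 91 to root → [91, 32, 36, 35, 62, 66, 38, 61, 77, 63, 67, 87, 93, 95]
91 vs smaller child 32 at index 1, swap → [32, 91, 36, 35, 62, 66, 38, 61, 77, 63, 67, 87, 93, 95]
91 vs smaller child 35 at index 3, swap → [32, 35, 36, 91, 62, 66, 38, 61, 77, 63, 67, 87, 93, 95]
91 vs smaller child 61 at index 7, swap → [32, 35, 36, 61, 62, 66, 38, 91, 77, 63, 67, 87, 93, 95]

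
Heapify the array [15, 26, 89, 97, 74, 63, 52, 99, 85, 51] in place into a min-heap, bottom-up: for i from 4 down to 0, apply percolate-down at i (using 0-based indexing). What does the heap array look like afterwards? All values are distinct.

[15, 26, 52, 85, 51, 63, 89, 99, 97, 74]

sift down from index 4:
  74 vs only child 51 at index 9, swap → [15, 26, 89, 97, 51, 63, 52, 99, 85, 74]
sift down from index 3:
  97 vs smaller child 85 at index 8, swap → [15, 26, 89, 85, 51, 63, 52, 99, 97, 74]
sift down from index 2:
  89 vs smaller child 52 at index 6, swap → [15, 26, 52, 85, 51, 63, 89, 99, 97, 74]
sift down from index 1: already satisfies heap property
sift down from index 0: already satisfies heap property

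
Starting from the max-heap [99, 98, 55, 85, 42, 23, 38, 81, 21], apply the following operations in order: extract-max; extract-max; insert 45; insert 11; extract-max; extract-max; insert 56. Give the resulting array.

extract-max → returns 99:
  remove root 99; move last element 21 to root → [21, 98, 55, 85, 42, 23, 38, 81]
  21 vs larger child 98 at index 1, swap → [98, 21, 55, 85, 42, 23, 38, 81]
  21 vs larger child 85 at index 3, swap → [98, 85, 55, 21, 42, 23, 38, 81]
  21 vs only child 81 at index 7, swap → [98, 85, 55, 81, 42, 23, 38, 21]
extract-max → returns 98:
  remove root 98; move last element 21 to root → [21, 85, 55, 81, 42, 23, 38]
  21 vs larger child 85 at index 1, swap → [85, 21, 55, 81, 42, 23, 38]
  21 vs larger child 81 at index 3, swap → [85, 81, 55, 21, 42, 23, 38]
insert 45:
  append 45 at index 7 → [85, 81, 55, 21, 42, 23, 38, 45]
  45 > parent 21 at index 3, swap → [85, 81, 55, 45, 42, 23, 38, 21]
insert 11:
  append 11 at index 8 → [85, 81, 55, 45, 42, 23, 38, 21, 11] (no swap needed)
extract-max → returns 85:
  remove root 85; move last element 11 to root → [11, 81, 55, 45, 42, 23, 38, 21]
  11 vs larger child 81 at index 1, swap → [81, 11, 55, 45, 42, 23, 38, 21]
  11 vs larger child 45 at index 3, swap → [81, 45, 55, 11, 42, 23, 38, 21]
  11 vs only child 21 at index 7, swap → [81, 45, 55, 21, 42, 23, 38, 11]
extract-max → returns 81:
  remove root 81; move last element 11 to root → [11, 45, 55, 21, 42, 23, 38]
  11 vs larger child 55 at index 2, swap → [55, 45, 11, 21, 42, 23, 38]
  11 vs larger child 38 at index 6, swap → [55, 45, 38, 21, 42, 23, 11]
insert 56:
  append 56 at index 7 → [55, 45, 38, 21, 42, 23, 11, 56]
  56 > parent 21 at index 3, swap → [55, 45, 38, 56, 42, 23, 11, 21]
  56 > parent 45 at index 1, swap → [55, 56, 38, 45, 42, 23, 11, 21]
  56 > parent 55 at index 0, swap → [56, 55, 38, 45, 42, 23, 11, 21]

[56, 55, 38, 45, 42, 23, 11, 21]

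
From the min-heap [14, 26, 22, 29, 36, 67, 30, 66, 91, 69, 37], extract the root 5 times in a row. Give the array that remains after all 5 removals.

extract-min #1 returns 14:
  remove root 14; move last element 37 to root → [37, 26, 22, 29, 36, 67, 30, 66, 91, 69]
  37 vs smaller child 22 at index 2, swap → [22, 26, 37, 29, 36, 67, 30, 66, 91, 69]
  37 vs smaller child 30 at index 6, swap → [22, 26, 30, 29, 36, 67, 37, 66, 91, 69]
extract-min #2 returns 22:
  remove root 22; move last element 69 to root → [69, 26, 30, 29, 36, 67, 37, 66, 91]
  69 vs smaller child 26 at index 1, swap → [26, 69, 30, 29, 36, 67, 37, 66, 91]
  69 vs smaller child 29 at index 3, swap → [26, 29, 30, 69, 36, 67, 37, 66, 91]
  69 vs smaller child 66 at index 7, swap → [26, 29, 30, 66, 36, 67, 37, 69, 91]
extract-min #3 returns 26:
  remove root 26; move last element 91 to root → [91, 29, 30, 66, 36, 67, 37, 69]
  91 vs smaller child 29 at index 1, swap → [29, 91, 30, 66, 36, 67, 37, 69]
  91 vs smaller child 36 at index 4, swap → [29, 36, 30, 66, 91, 67, 37, 69]
extract-min #4 returns 29:
  remove root 29; move last element 69 to root → [69, 36, 30, 66, 91, 67, 37]
  69 vs smaller child 30 at index 2, swap → [30, 36, 69, 66, 91, 67, 37]
  69 vs smaller child 37 at index 6, swap → [30, 36, 37, 66, 91, 67, 69]
extract-min #5 returns 30:
  remove root 30; move last element 69 to root → [69, 36, 37, 66, 91, 67]
  69 vs smaller child 36 at index 1, swap → [36, 69, 37, 66, 91, 67]
  69 vs smaller child 66 at index 3, swap → [36, 66, 37, 69, 91, 67]

[36, 66, 37, 69, 91, 67]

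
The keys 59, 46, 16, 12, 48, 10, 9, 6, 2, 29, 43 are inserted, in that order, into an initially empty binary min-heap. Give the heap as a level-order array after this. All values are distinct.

Insert 59:
  append 59 at index 0 → [59] (no swap needed)
Insert 46:
  append 46 at index 1 → [59, 46]
  46 < parent 59 at index 0, swap → [46, 59]
Insert 16:
  append 16 at index 2 → [46, 59, 16]
  16 < parent 46 at index 0, swap → [16, 59, 46]
Insert 12:
  append 12 at index 3 → [16, 59, 46, 12]
  12 < parent 59 at index 1, swap → [16, 12, 46, 59]
  12 < parent 16 at index 0, swap → [12, 16, 46, 59]
Insert 48:
  append 48 at index 4 → [12, 16, 46, 59, 48] (no swap needed)
Insert 10:
  append 10 at index 5 → [12, 16, 46, 59, 48, 10]
  10 < parent 46 at index 2, swap → [12, 16, 10, 59, 48, 46]
  10 < parent 12 at index 0, swap → [10, 16, 12, 59, 48, 46]
Insert 9:
  append 9 at index 6 → [10, 16, 12, 59, 48, 46, 9]
  9 < parent 12 at index 2, swap → [10, 16, 9, 59, 48, 46, 12]
  9 < parent 10 at index 0, swap → [9, 16, 10, 59, 48, 46, 12]
Insert 6:
  append 6 at index 7 → [9, 16, 10, 59, 48, 46, 12, 6]
  6 < parent 59 at index 3, swap → [9, 16, 10, 6, 48, 46, 12, 59]
  6 < parent 16 at index 1, swap → [9, 6, 10, 16, 48, 46, 12, 59]
  6 < parent 9 at index 0, swap → [6, 9, 10, 16, 48, 46, 12, 59]
Insert 2:
  append 2 at index 8 → [6, 9, 10, 16, 48, 46, 12, 59, 2]
  2 < parent 16 at index 3, swap → [6, 9, 10, 2, 48, 46, 12, 59, 16]
  2 < parent 9 at index 1, swap → [6, 2, 10, 9, 48, 46, 12, 59, 16]
  2 < parent 6 at index 0, swap → [2, 6, 10, 9, 48, 46, 12, 59, 16]
Insert 29:
  append 29 at index 9 → [2, 6, 10, 9, 48, 46, 12, 59, 16, 29]
  29 < parent 48 at index 4, swap → [2, 6, 10, 9, 29, 46, 12, 59, 16, 48]
Insert 43:
  append 43 at index 10 → [2, 6, 10, 9, 29, 46, 12, 59, 16, 48, 43] (no swap needed)

[2, 6, 10, 9, 29, 46, 12, 59, 16, 48, 43]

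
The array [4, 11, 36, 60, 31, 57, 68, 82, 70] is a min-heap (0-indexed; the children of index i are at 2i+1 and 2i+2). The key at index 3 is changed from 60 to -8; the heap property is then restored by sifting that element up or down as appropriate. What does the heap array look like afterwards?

set index 3 from 60 to -8 → [4, 11, 36, -8, 31, 57, 68, 82, 70]
-8 < parent 11 at index 1, swap → [4, -8, 36, 11, 31, 57, 68, 82, 70]
-8 < parent 4 at index 0, swap → [-8, 4, 36, 11, 31, 57, 68, 82, 70]

[-8, 4, 36, 11, 31, 57, 68, 82, 70]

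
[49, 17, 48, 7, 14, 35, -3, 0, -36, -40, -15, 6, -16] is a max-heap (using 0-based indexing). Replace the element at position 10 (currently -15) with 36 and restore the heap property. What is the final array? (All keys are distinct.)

[49, 36, 48, 7, 17, 35, -3, 0, -36, -40, 14, 6, -16]

set index 10 from -15 to 36 → [49, 17, 48, 7, 14, 35, -3, 0, -36, -40, 36, 6, -16]
36 > parent 14 at index 4, swap → [49, 17, 48, 7, 36, 35, -3, 0, -36, -40, 14, 6, -16]
36 > parent 17 at index 1, swap → [49, 36, 48, 7, 17, 35, -3, 0, -36, -40, 14, 6, -16]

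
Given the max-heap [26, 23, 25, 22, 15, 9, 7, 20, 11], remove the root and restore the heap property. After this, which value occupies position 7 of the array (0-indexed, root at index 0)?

20

remove root 26; move last element 11 to root → [11, 23, 25, 22, 15, 9, 7, 20]
11 vs larger child 25 at index 2, swap → [25, 23, 11, 22, 15, 9, 7, 20]
resulting array: [25, 23, 11, 22, 15, 9, 7, 20]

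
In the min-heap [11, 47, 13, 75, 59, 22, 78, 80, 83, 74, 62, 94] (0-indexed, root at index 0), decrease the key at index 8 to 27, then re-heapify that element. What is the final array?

set index 8 from 83 to 27 → [11, 47, 13, 75, 59, 22, 78, 80, 27, 74, 62, 94]
27 < parent 75 at index 3, swap → [11, 47, 13, 27, 59, 22, 78, 80, 75, 74, 62, 94]
27 < parent 47 at index 1, swap → [11, 27, 13, 47, 59, 22, 78, 80, 75, 74, 62, 94]

[11, 27, 13, 47, 59, 22, 78, 80, 75, 74, 62, 94]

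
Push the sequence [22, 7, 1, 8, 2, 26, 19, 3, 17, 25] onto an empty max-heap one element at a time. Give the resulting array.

[26, 25, 22, 8, 17, 1, 19, 3, 7, 2]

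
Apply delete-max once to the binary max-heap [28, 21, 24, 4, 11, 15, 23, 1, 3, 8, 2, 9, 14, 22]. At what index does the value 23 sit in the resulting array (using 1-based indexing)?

remove root 28; move last element 22 to root → [22, 21, 24, 4, 11, 15, 23, 1, 3, 8, 2, 9, 14]
22 vs larger child 24 at index 3, swap → [24, 21, 22, 4, 11, 15, 23, 1, 3, 8, 2, 9, 14]
22 vs larger child 23 at index 7, swap → [24, 21, 23, 4, 11, 15, 22, 1, 3, 8, 2, 9, 14]
resulting array: [24, 21, 23, 4, 11, 15, 22, 1, 3, 8, 2, 9, 14]

3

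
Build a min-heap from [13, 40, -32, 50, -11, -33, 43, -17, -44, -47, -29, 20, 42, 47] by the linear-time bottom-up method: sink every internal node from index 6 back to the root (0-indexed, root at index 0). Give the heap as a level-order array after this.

[-47, -44, -33, -17, -29, -32, 43, 13, 50, -11, 40, 20, 42, 47]

sift down from index 6: already satisfies heap property
sift down from index 5: already satisfies heap property
sift down from index 4:
  -11 vs smaller child -47 at index 9, swap → [13, 40, -32, 50, -47, -33, 43, -17, -44, -11, -29, 20, 42, 47]
sift down from index 3:
  50 vs smaller child -44 at index 8, swap → [13, 40, -32, -44, -47, -33, 43, -17, 50, -11, -29, 20, 42, 47]
sift down from index 2:
  -32 vs smaller child -33 at index 5, swap → [13, 40, -33, -44, -47, -32, 43, -17, 50, -11, -29, 20, 42, 47]
sift down from index 1:
  40 vs smaller child -47 at index 4, swap → [13, -47, -33, -44, 40, -32, 43, -17, 50, -11, -29, 20, 42, 47]
  40 vs smaller child -29 at index 10, swap → [13, -47, -33, -44, -29, -32, 43, -17, 50, -11, 40, 20, 42, 47]
sift down from index 0:
  13 vs smaller child -47 at index 1, swap → [-47, 13, -33, -44, -29, -32, 43, -17, 50, -11, 40, 20, 42, 47]
  13 vs smaller child -44 at index 3, swap → [-47, -44, -33, 13, -29, -32, 43, -17, 50, -11, 40, 20, 42, 47]
  13 vs smaller child -17 at index 7, swap → [-47, -44, -33, -17, -29, -32, 43, 13, 50, -11, 40, 20, 42, 47]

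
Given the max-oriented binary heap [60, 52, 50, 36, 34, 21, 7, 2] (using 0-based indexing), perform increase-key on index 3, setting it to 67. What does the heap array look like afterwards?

[67, 60, 50, 52, 34, 21, 7, 2]

set index 3 from 36 to 67 → [60, 52, 50, 67, 34, 21, 7, 2]
67 > parent 52 at index 1, swap → [60, 67, 50, 52, 34, 21, 7, 2]
67 > parent 60 at index 0, swap → [67, 60, 50, 52, 34, 21, 7, 2]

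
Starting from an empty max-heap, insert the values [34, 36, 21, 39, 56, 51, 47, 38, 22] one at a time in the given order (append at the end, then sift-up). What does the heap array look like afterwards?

[56, 39, 51, 38, 36, 21, 47, 34, 22]

Insert 34:
  append 34 at index 0 → [34] (no swap needed)
Insert 36:
  append 36 at index 1 → [34, 36]
  36 > parent 34 at index 0, swap → [36, 34]
Insert 21:
  append 21 at index 2 → [36, 34, 21] (no swap needed)
Insert 39:
  append 39 at index 3 → [36, 34, 21, 39]
  39 > parent 34 at index 1, swap → [36, 39, 21, 34]
  39 > parent 36 at index 0, swap → [39, 36, 21, 34]
Insert 56:
  append 56 at index 4 → [39, 36, 21, 34, 56]
  56 > parent 36 at index 1, swap → [39, 56, 21, 34, 36]
  56 > parent 39 at index 0, swap → [56, 39, 21, 34, 36]
Insert 51:
  append 51 at index 5 → [56, 39, 21, 34, 36, 51]
  51 > parent 21 at index 2, swap → [56, 39, 51, 34, 36, 21]
Insert 47:
  append 47 at index 6 → [56, 39, 51, 34, 36, 21, 47] (no swap needed)
Insert 38:
  append 38 at index 7 → [56, 39, 51, 34, 36, 21, 47, 38]
  38 > parent 34 at index 3, swap → [56, 39, 51, 38, 36, 21, 47, 34]
Insert 22:
  append 22 at index 8 → [56, 39, 51, 38, 36, 21, 47, 34, 22] (no swap needed)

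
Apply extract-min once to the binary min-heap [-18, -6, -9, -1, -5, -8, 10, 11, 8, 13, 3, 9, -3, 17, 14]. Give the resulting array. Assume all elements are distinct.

[-9, -6, -8, -1, -5, -3, 10, 11, 8, 13, 3, 9, 14, 17]

remove root -18; move last element 14 to root → [14, -6, -9, -1, -5, -8, 10, 11, 8, 13, 3, 9, -3, 17]
14 vs smaller child -9 at index 2, swap → [-9, -6, 14, -1, -5, -8, 10, 11, 8, 13, 3, 9, -3, 17]
14 vs smaller child -8 at index 5, swap → [-9, -6, -8, -1, -5, 14, 10, 11, 8, 13, 3, 9, -3, 17]
14 vs smaller child -3 at index 12, swap → [-9, -6, -8, -1, -5, -3, 10, 11, 8, 13, 3, 9, 14, 17]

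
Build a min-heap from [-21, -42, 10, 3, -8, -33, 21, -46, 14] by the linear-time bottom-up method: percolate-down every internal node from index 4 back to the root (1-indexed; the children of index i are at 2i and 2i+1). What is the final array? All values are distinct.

sift down from index 4:
  3 vs smaller child -46 at index 8, swap → [-21, -42, 10, -46, -8, -33, 21, 3, 14]
sift down from index 3:
  10 vs smaller child -33 at index 6, swap → [-21, -42, -33, -46, -8, 10, 21, 3, 14]
sift down from index 2:
  -42 vs smaller child -46 at index 4, swap → [-21, -46, -33, -42, -8, 10, 21, 3, 14]
sift down from index 1:
  -21 vs smaller child -46 at index 2, swap → [-46, -21, -33, -42, -8, 10, 21, 3, 14]
  -21 vs smaller child -42 at index 4, swap → [-46, -42, -33, -21, -8, 10, 21, 3, 14]

[-46, -42, -33, -21, -8, 10, 21, 3, 14]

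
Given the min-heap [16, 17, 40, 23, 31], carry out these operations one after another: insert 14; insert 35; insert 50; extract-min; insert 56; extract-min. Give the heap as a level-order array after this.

[17, 23, 35, 56, 31, 40, 50]

insert 14:
  append 14 at index 5 → [16, 17, 40, 23, 31, 14]
  14 < parent 40 at index 2, swap → [16, 17, 14, 23, 31, 40]
  14 < parent 16 at index 0, swap → [14, 17, 16, 23, 31, 40]
insert 35:
  append 35 at index 6 → [14, 17, 16, 23, 31, 40, 35] (no swap needed)
insert 50:
  append 50 at index 7 → [14, 17, 16, 23, 31, 40, 35, 50] (no swap needed)
extract-min → returns 14:
  remove root 14; move last element 50 to root → [50, 17, 16, 23, 31, 40, 35]
  50 vs smaller child 16 at index 2, swap → [16, 17, 50, 23, 31, 40, 35]
  50 vs smaller child 35 at index 6, swap → [16, 17, 35, 23, 31, 40, 50]
insert 56:
  append 56 at index 7 → [16, 17, 35, 23, 31, 40, 50, 56] (no swap needed)
extract-min → returns 16:
  remove root 16; move last element 56 to root → [56, 17, 35, 23, 31, 40, 50]
  56 vs smaller child 17 at index 1, swap → [17, 56, 35, 23, 31, 40, 50]
  56 vs smaller child 23 at index 3, swap → [17, 23, 35, 56, 31, 40, 50]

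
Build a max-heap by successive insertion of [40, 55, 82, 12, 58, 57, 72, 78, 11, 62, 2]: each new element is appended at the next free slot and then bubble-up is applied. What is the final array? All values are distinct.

[82, 78, 72, 58, 62, 55, 57, 12, 11, 40, 2]

Insert 40:
  append 40 at index 0 → [40] (no swap needed)
Insert 55:
  append 55 at index 1 → [40, 55]
  55 > parent 40 at index 0, swap → [55, 40]
Insert 82:
  append 82 at index 2 → [55, 40, 82]
  82 > parent 55 at index 0, swap → [82, 40, 55]
Insert 12:
  append 12 at index 3 → [82, 40, 55, 12] (no swap needed)
Insert 58:
  append 58 at index 4 → [82, 40, 55, 12, 58]
  58 > parent 40 at index 1, swap → [82, 58, 55, 12, 40]
Insert 57:
  append 57 at index 5 → [82, 58, 55, 12, 40, 57]
  57 > parent 55 at index 2, swap → [82, 58, 57, 12, 40, 55]
Insert 72:
  append 72 at index 6 → [82, 58, 57, 12, 40, 55, 72]
  72 > parent 57 at index 2, swap → [82, 58, 72, 12, 40, 55, 57]
Insert 78:
  append 78 at index 7 → [82, 58, 72, 12, 40, 55, 57, 78]
  78 > parent 12 at index 3, swap → [82, 58, 72, 78, 40, 55, 57, 12]
  78 > parent 58 at index 1, swap → [82, 78, 72, 58, 40, 55, 57, 12]
Insert 11:
  append 11 at index 8 → [82, 78, 72, 58, 40, 55, 57, 12, 11] (no swap needed)
Insert 62:
  append 62 at index 9 → [82, 78, 72, 58, 40, 55, 57, 12, 11, 62]
  62 > parent 40 at index 4, swap → [82, 78, 72, 58, 62, 55, 57, 12, 11, 40]
Insert 2:
  append 2 at index 10 → [82, 78, 72, 58, 62, 55, 57, 12, 11, 40, 2] (no swap needed)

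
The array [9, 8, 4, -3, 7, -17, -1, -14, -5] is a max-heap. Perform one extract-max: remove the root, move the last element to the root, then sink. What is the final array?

remove root 9; move last element -5 to root → [-5, 8, 4, -3, 7, -17, -1, -14]
-5 vs larger child 8 at index 1, swap → [8, -5, 4, -3, 7, -17, -1, -14]
-5 vs larger child 7 at index 4, swap → [8, 7, 4, -3, -5, -17, -1, -14]

[8, 7, 4, -3, -5, -17, -1, -14]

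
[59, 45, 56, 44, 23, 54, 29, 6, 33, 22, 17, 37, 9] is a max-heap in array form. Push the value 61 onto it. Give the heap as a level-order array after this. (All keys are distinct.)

append 61 at index 13 → [59, 45, 56, 44, 23, 54, 29, 6, 33, 22, 17, 37, 9, 61]
61 > parent 29 at index 6, swap → [59, 45, 56, 44, 23, 54, 61, 6, 33, 22, 17, 37, 9, 29]
61 > parent 56 at index 2, swap → [59, 45, 61, 44, 23, 54, 56, 6, 33, 22, 17, 37, 9, 29]
61 > parent 59 at index 0, swap → [61, 45, 59, 44, 23, 54, 56, 6, 33, 22, 17, 37, 9, 29]

[61, 45, 59, 44, 23, 54, 56, 6, 33, 22, 17, 37, 9, 29]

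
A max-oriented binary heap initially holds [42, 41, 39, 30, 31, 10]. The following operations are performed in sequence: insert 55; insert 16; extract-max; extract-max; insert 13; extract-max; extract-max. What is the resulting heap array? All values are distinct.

insert 55:
  append 55 at index 6 → [42, 41, 39, 30, 31, 10, 55]
  55 > parent 39 at index 2, swap → [42, 41, 55, 30, 31, 10, 39]
  55 > parent 42 at index 0, swap → [55, 41, 42, 30, 31, 10, 39]
insert 16:
  append 16 at index 7 → [55, 41, 42, 30, 31, 10, 39, 16] (no swap needed)
extract-max → returns 55:
  remove root 55; move last element 16 to root → [16, 41, 42, 30, 31, 10, 39]
  16 vs larger child 42 at index 2, swap → [42, 41, 16, 30, 31, 10, 39]
  16 vs larger child 39 at index 6, swap → [42, 41, 39, 30, 31, 10, 16]
extract-max → returns 42:
  remove root 42; move last element 16 to root → [16, 41, 39, 30, 31, 10]
  16 vs larger child 41 at index 1, swap → [41, 16, 39, 30, 31, 10]
  16 vs larger child 31 at index 4, swap → [41, 31, 39, 30, 16, 10]
insert 13:
  append 13 at index 6 → [41, 31, 39, 30, 16, 10, 13] (no swap needed)
extract-max → returns 41:
  remove root 41; move last element 13 to root → [13, 31, 39, 30, 16, 10]
  13 vs larger child 39 at index 2, swap → [39, 31, 13, 30, 16, 10]
extract-max → returns 39:
  remove root 39; move last element 10 to root → [10, 31, 13, 30, 16]
  10 vs larger child 31 at index 1, swap → [31, 10, 13, 30, 16]
  10 vs larger child 30 at index 3, swap → [31, 30, 13, 10, 16]

[31, 30, 13, 10, 16]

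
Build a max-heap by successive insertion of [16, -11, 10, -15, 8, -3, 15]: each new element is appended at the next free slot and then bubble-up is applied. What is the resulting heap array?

[16, 8, 15, -15, -11, -3, 10]

Insert 16:
  append 16 at index 0 → [16] (no swap needed)
Insert -11:
  append -11 at index 1 → [16, -11] (no swap needed)
Insert 10:
  append 10 at index 2 → [16, -11, 10] (no swap needed)
Insert -15:
  append -15 at index 3 → [16, -11, 10, -15] (no swap needed)
Insert 8:
  append 8 at index 4 → [16, -11, 10, -15, 8]
  8 > parent -11 at index 1, swap → [16, 8, 10, -15, -11]
Insert -3:
  append -3 at index 5 → [16, 8, 10, -15, -11, -3] (no swap needed)
Insert 15:
  append 15 at index 6 → [16, 8, 10, -15, -11, -3, 15]
  15 > parent 10 at index 2, swap → [16, 8, 15, -15, -11, -3, 10]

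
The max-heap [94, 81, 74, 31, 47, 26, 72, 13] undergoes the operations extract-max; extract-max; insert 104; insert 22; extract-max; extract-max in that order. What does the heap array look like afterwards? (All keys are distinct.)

[72, 47, 26, 31, 13, 22]

extract-max → returns 94:
  remove root 94; move last element 13 to root → [13, 81, 74, 31, 47, 26, 72]
  13 vs larger child 81 at index 1, swap → [81, 13, 74, 31, 47, 26, 72]
  13 vs larger child 47 at index 4, swap → [81, 47, 74, 31, 13, 26, 72]
extract-max → returns 81:
  remove root 81; move last element 72 to root → [72, 47, 74, 31, 13, 26]
  72 vs larger child 74 at index 2, swap → [74, 47, 72, 31, 13, 26]
insert 104:
  append 104 at index 6 → [74, 47, 72, 31, 13, 26, 104]
  104 > parent 72 at index 2, swap → [74, 47, 104, 31, 13, 26, 72]
  104 > parent 74 at index 0, swap → [104, 47, 74, 31, 13, 26, 72]
insert 22:
  append 22 at index 7 → [104, 47, 74, 31, 13, 26, 72, 22] (no swap needed)
extract-max → returns 104:
  remove root 104; move last element 22 to root → [22, 47, 74, 31, 13, 26, 72]
  22 vs larger child 74 at index 2, swap → [74, 47, 22, 31, 13, 26, 72]
  22 vs larger child 72 at index 6, swap → [74, 47, 72, 31, 13, 26, 22]
extract-max → returns 74:
  remove root 74; move last element 22 to root → [22, 47, 72, 31, 13, 26]
  22 vs larger child 72 at index 2, swap → [72, 47, 22, 31, 13, 26]
  22 vs only child 26 at index 5, swap → [72, 47, 26, 31, 13, 22]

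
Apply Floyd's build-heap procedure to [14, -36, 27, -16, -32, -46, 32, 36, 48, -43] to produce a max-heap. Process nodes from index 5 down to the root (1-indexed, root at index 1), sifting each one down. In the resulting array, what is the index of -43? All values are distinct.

sift down from index 5: already satisfies heap property
sift down from index 4:
  -16 vs larger child 48 at index 9, swap → [14, -36, 27, 48, -32, -46, 32, 36, -16, -43]
sift down from index 3:
  27 vs larger child 32 at index 7, swap → [14, -36, 32, 48, -32, -46, 27, 36, -16, -43]
sift down from index 2:
  -36 vs larger child 48 at index 4, swap → [14, 48, 32, -36, -32, -46, 27, 36, -16, -43]
  -36 vs larger child 36 at index 8, swap → [14, 48, 32, 36, -32, -46, 27, -36, -16, -43]
sift down from index 1:
  14 vs larger child 48 at index 2, swap → [48, 14, 32, 36, -32, -46, 27, -36, -16, -43]
  14 vs larger child 36 at index 4, swap → [48, 36, 32, 14, -32, -46, 27, -36, -16, -43]
resulting array: [48, 36, 32, 14, -32, -46, 27, -36, -16, -43]

10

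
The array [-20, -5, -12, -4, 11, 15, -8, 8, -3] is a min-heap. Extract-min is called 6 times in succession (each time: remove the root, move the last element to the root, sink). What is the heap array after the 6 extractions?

extract-min #1 returns -20:
  remove root -20; move last element -3 to root → [-3, -5, -12, -4, 11, 15, -8, 8]
  -3 vs smaller child -12 at index 2, swap → [-12, -5, -3, -4, 11, 15, -8, 8]
  -3 vs smaller child -8 at index 6, swap → [-12, -5, -8, -4, 11, 15, -3, 8]
extract-min #2 returns -12:
  remove root -12; move last element 8 to root → [8, -5, -8, -4, 11, 15, -3]
  8 vs smaller child -8 at index 2, swap → [-8, -5, 8, -4, 11, 15, -3]
  8 vs smaller child -3 at index 6, swap → [-8, -5, -3, -4, 11, 15, 8]
extract-min #3 returns -8:
  remove root -8; move last element 8 to root → [8, -5, -3, -4, 11, 15]
  8 vs smaller child -5 at index 1, swap → [-5, 8, -3, -4, 11, 15]
  8 vs smaller child -4 at index 3, swap → [-5, -4, -3, 8, 11, 15]
extract-min #4 returns -5:
  remove root -5; move last element 15 to root → [15, -4, -3, 8, 11]
  15 vs smaller child -4 at index 1, swap → [-4, 15, -3, 8, 11]
  15 vs smaller child 8 at index 3, swap → [-4, 8, -3, 15, 11]
extract-min #5 returns -4:
  remove root -4; move last element 11 to root → [11, 8, -3, 15]
  11 vs smaller child -3 at index 2, swap → [-3, 8, 11, 15]
extract-min #6 returns -3:
  remove root -3; move last element 15 to root → [15, 8, 11]
  15 vs smaller child 8 at index 1, swap → [8, 15, 11]

[8, 15, 11]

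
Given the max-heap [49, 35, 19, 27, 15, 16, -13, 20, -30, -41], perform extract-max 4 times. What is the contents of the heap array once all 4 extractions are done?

[19, 15, 16, -30, -41, -13]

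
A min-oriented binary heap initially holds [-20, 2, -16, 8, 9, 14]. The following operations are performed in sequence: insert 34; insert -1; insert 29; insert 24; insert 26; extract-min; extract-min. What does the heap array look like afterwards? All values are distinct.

insert 34:
  append 34 at index 6 → [-20, 2, -16, 8, 9, 14, 34] (no swap needed)
insert -1:
  append -1 at index 7 → [-20, 2, -16, 8, 9, 14, 34, -1]
  -1 < parent 8 at index 3, swap → [-20, 2, -16, -1, 9, 14, 34, 8]
  -1 < parent 2 at index 1, swap → [-20, -1, -16, 2, 9, 14, 34, 8]
insert 29:
  append 29 at index 8 → [-20, -1, -16, 2, 9, 14, 34, 8, 29] (no swap needed)
insert 24:
  append 24 at index 9 → [-20, -1, -16, 2, 9, 14, 34, 8, 29, 24] (no swap needed)
insert 26:
  append 26 at index 10 → [-20, -1, -16, 2, 9, 14, 34, 8, 29, 24, 26] (no swap needed)
extract-min → returns -20:
  remove root -20; move last element 26 to root → [26, -1, -16, 2, 9, 14, 34, 8, 29, 24]
  26 vs smaller child -16 at index 2, swap → [-16, -1, 26, 2, 9, 14, 34, 8, 29, 24]
  26 vs smaller child 14 at index 5, swap → [-16, -1, 14, 2, 9, 26, 34, 8, 29, 24]
extract-min → returns -16:
  remove root -16; move last element 24 to root → [24, -1, 14, 2, 9, 26, 34, 8, 29]
  24 vs smaller child -1 at index 1, swap → [-1, 24, 14, 2, 9, 26, 34, 8, 29]
  24 vs smaller child 2 at index 3, swap → [-1, 2, 14, 24, 9, 26, 34, 8, 29]
  24 vs smaller child 8 at index 7, swap → [-1, 2, 14, 8, 9, 26, 34, 24, 29]

[-1, 2, 14, 8, 9, 26, 34, 24, 29]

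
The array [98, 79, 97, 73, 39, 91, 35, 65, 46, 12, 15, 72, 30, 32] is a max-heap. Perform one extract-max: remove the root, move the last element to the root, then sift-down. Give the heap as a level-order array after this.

[97, 79, 91, 73, 39, 72, 35, 65, 46, 12, 15, 32, 30]

remove root 98; move last element 32 to root → [32, 79, 97, 73, 39, 91, 35, 65, 46, 12, 15, 72, 30]
32 vs larger child 97 at index 2, swap → [97, 79, 32, 73, 39, 91, 35, 65, 46, 12, 15, 72, 30]
32 vs larger child 91 at index 5, swap → [97, 79, 91, 73, 39, 32, 35, 65, 46, 12, 15, 72, 30]
32 vs larger child 72 at index 11, swap → [97, 79, 91, 73, 39, 72, 35, 65, 46, 12, 15, 32, 30]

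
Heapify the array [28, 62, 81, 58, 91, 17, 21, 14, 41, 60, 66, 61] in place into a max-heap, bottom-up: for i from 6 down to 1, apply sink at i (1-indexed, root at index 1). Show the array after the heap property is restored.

[91, 66, 81, 58, 62, 61, 21, 14, 41, 60, 28, 17]

sift down from index 6:
  17 vs only child 61 at index 12, swap → [28, 62, 81, 58, 91, 61, 21, 14, 41, 60, 66, 17]
sift down from index 5: already satisfies heap property
sift down from index 4: already satisfies heap property
sift down from index 3: already satisfies heap property
sift down from index 2:
  62 vs larger child 91 at index 5, swap → [28, 91, 81, 58, 62, 61, 21, 14, 41, 60, 66, 17]
  62 vs larger child 66 at index 11, swap → [28, 91, 81, 58, 66, 61, 21, 14, 41, 60, 62, 17]
sift down from index 1:
  28 vs larger child 91 at index 2, swap → [91, 28, 81, 58, 66, 61, 21, 14, 41, 60, 62, 17]
  28 vs larger child 66 at index 5, swap → [91, 66, 81, 58, 28, 61, 21, 14, 41, 60, 62, 17]
  28 vs larger child 62 at index 11, swap → [91, 66, 81, 58, 62, 61, 21, 14, 41, 60, 28, 17]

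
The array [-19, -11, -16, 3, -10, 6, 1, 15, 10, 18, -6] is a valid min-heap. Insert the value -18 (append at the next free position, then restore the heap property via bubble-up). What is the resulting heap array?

append -18 at index 11 → [-19, -11, -16, 3, -10, 6, 1, 15, 10, 18, -6, -18]
-18 < parent 6 at index 5, swap → [-19, -11, -16, 3, -10, -18, 1, 15, 10, 18, -6, 6]
-18 < parent -16 at index 2, swap → [-19, -11, -18, 3, -10, -16, 1, 15, 10, 18, -6, 6]

[-19, -11, -18, 3, -10, -16, 1, 15, 10, 18, -6, 6]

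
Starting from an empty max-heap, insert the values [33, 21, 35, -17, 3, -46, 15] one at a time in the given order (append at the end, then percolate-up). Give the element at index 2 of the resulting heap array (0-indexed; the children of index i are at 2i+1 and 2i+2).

Insert 33:
  append 33 at index 0 → [33] (no swap needed)
Insert 21:
  append 21 at index 1 → [33, 21] (no swap needed)
Insert 35:
  append 35 at index 2 → [33, 21, 35]
  35 > parent 33 at index 0, swap → [35, 21, 33]
Insert -17:
  append -17 at index 3 → [35, 21, 33, -17] (no swap needed)
Insert 3:
  append 3 at index 4 → [35, 21, 33, -17, 3] (no swap needed)
Insert -46:
  append -46 at index 5 → [35, 21, 33, -17, 3, -46] (no swap needed)
Insert 15:
  append 15 at index 6 → [35, 21, 33, -17, 3, -46, 15] (no swap needed)
resulting array: [35, 21, 33, -17, 3, -46, 15]

33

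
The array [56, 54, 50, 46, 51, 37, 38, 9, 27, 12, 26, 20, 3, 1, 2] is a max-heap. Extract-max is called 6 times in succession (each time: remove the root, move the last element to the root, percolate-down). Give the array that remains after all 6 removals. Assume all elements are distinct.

[37, 27, 12, 20, 26, 2, 3, 9, 1]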